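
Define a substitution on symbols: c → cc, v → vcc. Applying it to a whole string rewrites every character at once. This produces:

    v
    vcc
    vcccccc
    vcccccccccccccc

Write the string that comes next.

vcccccccccccccccccccccccccccccc

φ(vcccccccccccccc) expands symbol-by-symbol to vcc cc cc cc cc cc cc cc cc cc cc cc cc cc cc; joining the 15 pieces gives the next term.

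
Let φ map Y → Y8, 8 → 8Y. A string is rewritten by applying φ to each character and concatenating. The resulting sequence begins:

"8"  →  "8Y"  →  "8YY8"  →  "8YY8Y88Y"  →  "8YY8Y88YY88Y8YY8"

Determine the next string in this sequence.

8YY8Y88YY88Y8YY8Y88Y8YY88YY8Y88Y

Replace each of the 16 characters of 8YY8Y88YY88Y8YY8 in place — 8Y Y8 Y8 8Y Y8 8Y 8Y Y8 Y8 8Y 8Y Y8 8Y Y8 Y8 8Y — and concatenate.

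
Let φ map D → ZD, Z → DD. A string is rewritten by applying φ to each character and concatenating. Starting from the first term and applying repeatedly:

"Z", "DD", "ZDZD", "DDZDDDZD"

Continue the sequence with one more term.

ZDZDDDZDZDZDDDZD

Apply φ to DDZDDDZD symbol by symbol: D→ZD, D→ZD, Z→DD, D→ZD, D→ZD, D→ZD, Z→DD, D→ZD; joined: ZD ZD DD ZD ZD ZD DD ZD.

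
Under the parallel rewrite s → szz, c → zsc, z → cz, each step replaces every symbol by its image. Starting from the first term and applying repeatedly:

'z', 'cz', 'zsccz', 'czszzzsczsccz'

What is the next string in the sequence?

Replace each of the 13 characters of czszzzsczsccz in place — zsc cz szz cz cz cz szz zsc cz szz zsc zsc cz — and concatenate.

zscczszzczczczszzzscczszzzsczsccz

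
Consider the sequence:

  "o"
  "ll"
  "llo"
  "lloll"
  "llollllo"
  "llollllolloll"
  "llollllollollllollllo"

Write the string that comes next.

This is a Fibonacci-style word recurrence s(k) = s(k−1)·s(k−2): e.g. ll·o = llo.
So term 8 is llollllollollllollllo·llollllolloll.

llollllollollllollllollollllolloll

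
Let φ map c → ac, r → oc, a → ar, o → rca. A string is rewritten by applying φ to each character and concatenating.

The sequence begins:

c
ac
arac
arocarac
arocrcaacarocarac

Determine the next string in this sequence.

arocrcaacocacararacarocrcaacarocarac

Replace each of the 17 characters of arocrcaacarocarac in place — ar oc rca ac oc ac ar ar ac ar oc rca ac ar oc ar ac — and concatenate.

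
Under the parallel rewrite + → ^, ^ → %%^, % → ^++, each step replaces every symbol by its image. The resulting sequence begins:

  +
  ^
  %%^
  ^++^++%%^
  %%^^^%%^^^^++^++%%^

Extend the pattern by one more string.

^++^++%%^%%^%%^^++^++%%^%%^%%^%%^^^%%^^^^++^++%%^

Applying the rule to each of the 19 symbols of %%^^^%%^^^^++^++%%^ gives the pieces ^++ ^++ %%^ %%^ %%^ ^++ ^++ %%^ %%^ %%^ %%^ ^ ^ %%^ ^ ^ ^++ ^++ %%^, which concatenate to the answer.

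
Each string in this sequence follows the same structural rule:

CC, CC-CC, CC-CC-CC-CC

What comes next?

Every step duplicates the string with '-' between the halves.
So the next term is two copies of CC-CC-CC-CC with '-' between the halves.

CC-CC-CC-CC-CC-CC-CC-CC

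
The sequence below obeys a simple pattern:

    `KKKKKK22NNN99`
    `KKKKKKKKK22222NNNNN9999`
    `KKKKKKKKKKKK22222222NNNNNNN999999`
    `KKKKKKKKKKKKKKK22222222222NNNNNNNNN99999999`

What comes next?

KKKKKKKKKKKKKKKKKK22222222222222NNNNNNNNNNN9999999999

Each string has the form K^{3n+3} 2^{3n-1} N^{2n+1} 9^{2n} (n = 1, 2, …).
For the next term, n = 5, so the run lengths are 18, 14, 11, 10.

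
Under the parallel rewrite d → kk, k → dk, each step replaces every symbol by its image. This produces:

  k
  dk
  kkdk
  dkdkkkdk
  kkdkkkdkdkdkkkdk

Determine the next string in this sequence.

φ(kkdkkkdkdkdkkkdk) expands symbol-by-symbol to dk dk kk dk dk dk kk dk kk dk kk dk dk dk kk dk; joining the 16 pieces gives the next term.

dkdkkkdkdkdkkkdkkkdkkkdkdkdkkkdk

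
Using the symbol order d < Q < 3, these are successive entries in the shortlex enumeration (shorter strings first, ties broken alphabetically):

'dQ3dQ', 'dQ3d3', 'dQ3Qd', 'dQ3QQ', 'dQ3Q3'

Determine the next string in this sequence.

dQ33d

Treat dQ3Q3 as a base-3 numeral over the given alphabet and add one, carrying through any trailing 3's.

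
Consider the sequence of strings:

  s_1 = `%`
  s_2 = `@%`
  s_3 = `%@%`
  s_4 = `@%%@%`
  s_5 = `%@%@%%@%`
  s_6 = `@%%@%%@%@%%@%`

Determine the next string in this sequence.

%@%@%%@%@%%@%%@%@%%@%

From term 3 onward, concatenate the second-to-last term with the last: %·@% = %@%, @%·%@% = @%%@%, …
The next term joins %@%@%%@% and @%%@%%@%@%%@%.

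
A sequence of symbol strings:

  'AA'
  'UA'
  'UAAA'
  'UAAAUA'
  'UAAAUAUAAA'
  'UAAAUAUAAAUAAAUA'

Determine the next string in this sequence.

UAAAUAUAAAUAAAUAUAAAUAUAAA

From term 3 onward, concatenate the last term with the second-to-last: UA·AA = UAAA, UAAA·UA = UAAAUA, …
Continuing: UAAAUAUAAAUAAAUA · UAAAUAUAAA gives term 7.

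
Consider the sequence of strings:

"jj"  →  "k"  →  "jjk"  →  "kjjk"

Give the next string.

jjkkjjk

From term 3 onward, concatenate the second-to-last term with the last: jj·k = jjk, k·jjk = kjjk, …
The next term joins jjk and kjjk.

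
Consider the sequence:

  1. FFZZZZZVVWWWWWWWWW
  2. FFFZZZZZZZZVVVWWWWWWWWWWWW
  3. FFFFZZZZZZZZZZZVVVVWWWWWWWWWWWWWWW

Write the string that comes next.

FFFFFZZZZZZZZZZZZZZVVVVVWWWWWWWWWWWWWWWWWW

Each string has the form F^{n} Z^{3n-1} V^{n} W^{3n+3}, where the shown terms are n = 2, 3, 4.
Setting n = 5 gives 5, 14, 5, 18 characters in each block.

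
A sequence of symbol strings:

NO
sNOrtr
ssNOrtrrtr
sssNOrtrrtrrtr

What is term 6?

s(k+1) = s·s(k)·rtr, so each term gains s as a prefix and rtr as a suffix.
From sssNOrtrrtrrtr, 2 further steps: sssNOrtrrtrrtr → ssssNOrtrrtrrtrrtr → (answer).

sssssNOrtrrtrrtrrtrrtr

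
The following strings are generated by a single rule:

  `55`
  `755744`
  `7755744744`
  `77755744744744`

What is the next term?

Each term wraps the previous one in 7 on the left and 744 on the right.
So the next term is 7·77755744744744·744.

777755744744744744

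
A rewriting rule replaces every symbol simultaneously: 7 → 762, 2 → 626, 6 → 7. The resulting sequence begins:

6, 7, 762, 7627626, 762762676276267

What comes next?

Applying the rule to each of the 15 symbols of 762762676276267 gives the pieces 762 7 626 762 7 626 7 762 7 626 762 7 626 7 762, which concatenate to the answer.

762762676276267762762676276267762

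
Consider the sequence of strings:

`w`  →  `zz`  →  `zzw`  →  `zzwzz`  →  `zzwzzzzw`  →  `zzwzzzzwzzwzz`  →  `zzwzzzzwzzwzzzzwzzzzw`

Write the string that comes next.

From term 3 onward, concatenate the last term with the second-to-last: zz·w = zzw, zzw·zz = zzwzz, …
The next term joins zzwzzzzwzzwzzzzwzzzzw and zzwzzzzwzzwzz.

zzwzzzzwzzwzzzzwzzzzwzzwzzzzwzzwzz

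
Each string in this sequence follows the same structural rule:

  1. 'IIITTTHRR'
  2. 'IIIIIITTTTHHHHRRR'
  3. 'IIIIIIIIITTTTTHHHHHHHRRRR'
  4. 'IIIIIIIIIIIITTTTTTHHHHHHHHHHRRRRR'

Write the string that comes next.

IIIIIIIIIIIIIIITTTTTTTHHHHHHHHHHHHHRRRRRR

Reading off run lengths: I runs 3, 6, 9, 12; T runs 3, 4, 5, 6; H runs 1, 4, 7, 10; R runs 2, 3, 4, 5 — each is linear in n (n = 1, 2, …).
At n = 5 the blocks have lengths 15, 7, 13, 6.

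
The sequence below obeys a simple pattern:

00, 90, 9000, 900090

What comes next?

From term 3 onward, concatenate the last term with the second-to-last: 90·00 = 9000, 9000·90 = 900090, …
Continuing: 900090 · 9000 gives term 5.

9000909000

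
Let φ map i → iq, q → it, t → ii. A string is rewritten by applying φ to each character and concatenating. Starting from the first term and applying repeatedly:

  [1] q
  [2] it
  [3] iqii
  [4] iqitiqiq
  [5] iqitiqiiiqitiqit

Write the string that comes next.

Rewriting the 16 symbols of iqitiqiiiqitiqit one by one yields iq it iq ii iq it iq iq iq it iq ii iq it iq ii; concatenated:

iqitiqiiiqitiqiqiqitiqiiiqitiqii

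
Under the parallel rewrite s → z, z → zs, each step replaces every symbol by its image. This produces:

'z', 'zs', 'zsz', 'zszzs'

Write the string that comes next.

zszzszsz

Expanding zszzs: z→zs, s→z, z→zs, z→zs, s→z. Concatenated: zs z zs zs z.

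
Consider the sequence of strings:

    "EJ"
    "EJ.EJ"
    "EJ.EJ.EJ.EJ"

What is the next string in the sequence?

EJ.EJ.EJ.EJ.EJ.EJ.EJ.EJ

s(k+1) = s(k)·.·s(k) — each term doubles the last with '.' between the halves.
One more doubling of EJ.EJ.EJ.EJ gives the answer.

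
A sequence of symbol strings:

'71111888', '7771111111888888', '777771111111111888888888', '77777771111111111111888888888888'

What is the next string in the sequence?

Term n consists of 2n-1 7's, followed by 3n+1 1's, followed by 3n 8's (n = 1, 2, …).
At n = 5 the blocks have lengths 9, 16, 15.

7777777771111111111111111888888888888888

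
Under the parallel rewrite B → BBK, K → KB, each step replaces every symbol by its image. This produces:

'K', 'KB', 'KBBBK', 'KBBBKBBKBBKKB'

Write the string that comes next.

Applying the rule to each of the 13 symbols of KBBBKBBKBBKKB gives the pieces KB BBK BBK BBK KB BBK BBK KB BBK BBK KB KB BBK, which concatenate to the answer.

KBBBKBBKBBKKBBBKBBKKBBBKBBKKBKBBBK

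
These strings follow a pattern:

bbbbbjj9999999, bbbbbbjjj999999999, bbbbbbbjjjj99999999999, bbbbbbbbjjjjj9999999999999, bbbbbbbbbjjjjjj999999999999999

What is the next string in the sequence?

bbbbbbbbbbjjjjjjj99999999999999999

Each string has the form b^{n+3} j^{n} 9^{2n+3}, where the shown terms are n = 2, 3, 4, 5, 6.
For the next term, n = 7, so the run lengths are 10, 7, 17.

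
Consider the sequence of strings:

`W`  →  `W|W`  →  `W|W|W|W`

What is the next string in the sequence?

Each string is two copies of the previous one joined by '|'.
Doubling W|W|W|W with '|' between the halves:

W|W|W|W|W|W|W|W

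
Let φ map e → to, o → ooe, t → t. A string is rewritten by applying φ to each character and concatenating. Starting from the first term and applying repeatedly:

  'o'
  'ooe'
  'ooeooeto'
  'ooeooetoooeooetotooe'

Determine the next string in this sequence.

ooeooetoooeooetotooeooeooetoooeooetotooetooeooeto

Applying the rule to each of the 20 symbols of ooeooetoooeooetotooe gives the pieces ooe ooe to ooe ooe to t ooe ooe ooe to ooe ooe to t ooe t ooe ooe to, which concatenate to the answer.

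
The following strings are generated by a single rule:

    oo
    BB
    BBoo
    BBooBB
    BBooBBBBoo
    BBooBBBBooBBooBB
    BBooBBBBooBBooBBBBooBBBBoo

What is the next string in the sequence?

BBooBBBBooBBooBBBBooBBBBooBBooBBBBooBBooBB

This is a Fibonacci-style word recurrence s(k) = s(k−1)·s(k−2): e.g. BB·oo = BBoo.
So term 8 is BBooBBBBooBBooBBBBooBBBBoo·BBooBBBBooBBooBB.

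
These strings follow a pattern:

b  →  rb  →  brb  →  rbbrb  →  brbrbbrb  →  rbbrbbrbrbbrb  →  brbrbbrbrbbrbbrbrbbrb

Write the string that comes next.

rbbrbbrbrbbrbbrbrbbrbrbbrbbrbrbbrb

This is a Fibonacci-style word recurrence s(k) = s(k−2)·s(k−1): e.g. b·rb = brb.
So term 8 is rbbrbbrbrbbrb·brbrbbrbrbbrbbrbrbbrb.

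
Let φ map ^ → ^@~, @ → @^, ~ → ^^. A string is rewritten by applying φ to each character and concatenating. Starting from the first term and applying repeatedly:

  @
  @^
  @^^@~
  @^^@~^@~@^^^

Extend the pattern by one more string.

@^^@~^@~@^^^^@~@^^^@^^@~^@~^@~

Rewriting each symbol of @^^@~^@~@^^^: @→@^, ^→^@~, ^→^@~, @→@^, ~→^^, ^→^@~, @→@^, ~→^^, @→@^, ^→^@~, ^→^@~, ^→^@~, which concatenates to @^ ^@~ ^@~ @^ ^^ ^@~ @^ ^^ @^ ^@~ ^@~ ^@~.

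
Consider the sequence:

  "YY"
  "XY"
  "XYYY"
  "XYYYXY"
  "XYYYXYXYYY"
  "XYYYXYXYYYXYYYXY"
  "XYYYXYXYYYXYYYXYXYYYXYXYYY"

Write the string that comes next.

XYYYXYXYYYXYYYXYXYYYXYXYYYXYYYXYXYYYXYYYXY

Each term (from the third on) is the previous term followed by the one before it: term 3 = XY·YY = XYYY.
Continuing: XYYYXYXYYYXYYYXYXYYYXYXYYY · XYYYXYXYYYXYYYXY gives term 8.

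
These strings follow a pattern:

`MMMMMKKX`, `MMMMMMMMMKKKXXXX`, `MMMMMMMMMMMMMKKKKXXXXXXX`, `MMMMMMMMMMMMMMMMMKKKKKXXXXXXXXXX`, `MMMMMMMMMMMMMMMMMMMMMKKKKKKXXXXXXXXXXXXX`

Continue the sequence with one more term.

Each string has the form M^{4n+1} K^{n+1} X^{3n-2} (n = 1, 2, …).
For the next term, n = 6, so the run lengths are 25, 7, 16.

MMMMMMMMMMMMMMMMMMMMMMMMMKKKKKKKXXXXXXXXXXXXXXXX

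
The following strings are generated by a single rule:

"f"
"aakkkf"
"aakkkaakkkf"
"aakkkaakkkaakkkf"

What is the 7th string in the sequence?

The strings grow by a fixed prefix aakkk each time.
From aakkkaakkkaakkkf, 3 further steps: aakkkaakkkaakkkf → aakkkaakkkaakkkaakkkf → aakkkaakkkaakkkaakkkaakkkf → (answer).

aakkkaakkkaakkkaakkkaakkkaakkkf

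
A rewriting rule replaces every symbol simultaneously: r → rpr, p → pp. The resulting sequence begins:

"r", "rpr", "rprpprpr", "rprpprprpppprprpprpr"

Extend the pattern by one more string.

φ(rprpprprpppprprpprpr) expands symbol-by-symbol to rpr pp rpr pp pp rpr pp rpr pp pp pp pp rpr pp rpr pp pp rpr pp rpr; joining the 20 pieces gives the next term.

rprpprprpppprprpprprpppppppprprpprprpppprprpprpr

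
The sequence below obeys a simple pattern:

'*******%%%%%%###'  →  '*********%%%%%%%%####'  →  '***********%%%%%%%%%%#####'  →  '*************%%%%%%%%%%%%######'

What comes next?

***************%%%%%%%%%%%%%%#######

Reading off run lengths: * runs 7, 9, 11, 13; % runs 6, 8, 10, 12; # runs 3, 4, 5, 6 — each is linear in n, where the shown terms are n = 3, 4, 5, 6.
Setting n = 7 gives 15, 14, 7 characters in each block.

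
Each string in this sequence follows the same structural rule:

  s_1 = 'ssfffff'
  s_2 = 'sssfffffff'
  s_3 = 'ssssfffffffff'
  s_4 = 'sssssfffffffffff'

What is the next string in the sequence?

ssssssfffffffffffff

Term n consists of n s's, followed by 2n+1 f's, where the shown terms are n = 2, 3, 4, 5.
Setting n = 6 gives 6, 13 characters in each block.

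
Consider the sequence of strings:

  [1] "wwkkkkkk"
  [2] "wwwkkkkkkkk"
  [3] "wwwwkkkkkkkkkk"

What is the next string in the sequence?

Reading off run lengths: w runs 2, 3, 4; k runs 6, 8, 10 — each is linear in n, where the shown terms are n = 3, 4, 5.
At n = 6 the blocks have lengths 5, 12.

wwwwwkkkkkkkkkkkk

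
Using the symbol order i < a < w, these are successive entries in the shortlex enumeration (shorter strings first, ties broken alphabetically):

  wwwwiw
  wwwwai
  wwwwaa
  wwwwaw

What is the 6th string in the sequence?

Advancing 2 positions from wwwwaw through wwwwaw → wwwwwi reaches term 6.

wwwwwa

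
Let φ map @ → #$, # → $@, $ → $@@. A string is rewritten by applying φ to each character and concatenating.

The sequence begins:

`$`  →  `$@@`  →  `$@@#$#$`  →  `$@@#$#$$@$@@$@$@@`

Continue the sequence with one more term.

Rewriting the 17 symbols of $@@#$#$$@$@@$@$@@ one by one yields $@@ #$ #$ $@ $@@ $@ $@@ $@@ #$ $@@ #$ #$ $@@ #$ $@@ #$ #$; concatenated:

$@@#$#$$@$@@$@$@@$@@#$$@@#$#$$@@#$$@@#$#$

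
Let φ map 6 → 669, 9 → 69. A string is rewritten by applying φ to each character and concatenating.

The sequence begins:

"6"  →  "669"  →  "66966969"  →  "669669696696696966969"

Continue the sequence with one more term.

6696696966966969669696696696966966969669696696696966969

Applying the rule to each of the 21 symbols of 669669696696696966969 gives the pieces 669 669 69 669 669 69 669 69 669 669 69 669 669 69 669 69 669 669 69 669 69, which concatenate to the answer.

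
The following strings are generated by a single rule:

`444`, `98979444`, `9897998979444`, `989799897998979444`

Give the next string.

The strings grow by a fixed prefix 98979 each time.
Applying this once more to 989799897998979444:

98979989799897998979444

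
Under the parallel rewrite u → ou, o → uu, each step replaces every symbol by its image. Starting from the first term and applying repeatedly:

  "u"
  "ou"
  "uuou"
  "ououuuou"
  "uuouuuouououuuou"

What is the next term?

Replace each of the 16 characters of uuouuuouououuuou in place — ou ou uu ou ou ou uu ou uu ou uu ou ou ou uu ou — and concatenate.

ououuuouououuuouuuouuuouououuuou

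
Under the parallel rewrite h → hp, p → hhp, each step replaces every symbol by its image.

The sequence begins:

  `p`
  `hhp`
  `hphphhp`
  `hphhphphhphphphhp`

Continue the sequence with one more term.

hphhphphphhphphhphphphhphphhphphhphphphhp

φ(hphhphphhphphphhp) expands symbol-by-symbol to hp hhp hp hp hhp hp hhp hp hp hhp hp hhp hp hhp hp hp hhp; joining the 17 pieces gives the next term.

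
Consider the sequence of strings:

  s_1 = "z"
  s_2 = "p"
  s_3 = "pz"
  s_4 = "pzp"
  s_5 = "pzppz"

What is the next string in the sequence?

Each term (from the third on) is the previous term followed by the one before it: term 3 = p·z = pz.
Continuing: pzppz · pzp gives term 6.

pzppzpzp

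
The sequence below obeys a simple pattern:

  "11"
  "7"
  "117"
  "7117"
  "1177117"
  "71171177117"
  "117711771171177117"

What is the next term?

71171177117117711771171177117

From term 3 onward, concatenate the second-to-last term with the last: 11·7 = 117, 7·117 = 7117, …
Continuing: 71171177117 · 117711771171177117 gives term 8.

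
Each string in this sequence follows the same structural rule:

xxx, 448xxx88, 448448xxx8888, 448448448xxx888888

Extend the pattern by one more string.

Each term wraps the previous one in 448 on the left and 88 on the right.
So the next term is 448·448448448xxx888888·88.

448448448448xxx88888888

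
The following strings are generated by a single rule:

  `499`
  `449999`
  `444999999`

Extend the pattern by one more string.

444499999999

Term n consists of n 4's, followed by 2n 9's (n = 1, 2, …).
Setting n = 4 gives 4, 8 characters in each block.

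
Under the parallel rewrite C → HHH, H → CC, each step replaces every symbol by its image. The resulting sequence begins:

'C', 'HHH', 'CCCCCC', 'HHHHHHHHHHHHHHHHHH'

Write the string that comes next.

CCCCCCCCCCCCCCCCCCCCCCCCCCCCCCCCCCCC

Replace each of the 18 characters of HHHHHHHHHHHHHHHHHH in place — CC CC CC CC CC CC CC CC CC CC CC CC CC CC CC CC CC CC — and concatenate.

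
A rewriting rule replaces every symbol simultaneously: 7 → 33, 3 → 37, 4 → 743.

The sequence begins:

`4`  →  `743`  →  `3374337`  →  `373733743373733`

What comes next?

Applying the rule to each of the 15 symbols of 373733743373733 gives the pieces 37 33 37 33 37 37 33 743 37 37 33 37 33 37 37, which concatenate to the answer.

3733373337373374337373337333737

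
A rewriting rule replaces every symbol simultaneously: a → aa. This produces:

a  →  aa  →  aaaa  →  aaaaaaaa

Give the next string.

aaaaaaaaaaaaaaaa

Apply φ to aaaaaaaa symbol by symbol: a→aa, a→aa, a→aa, a→aa, a→aa, a→aa, a→aa, a→aa; joined: aa aa aa aa aa aa aa aa.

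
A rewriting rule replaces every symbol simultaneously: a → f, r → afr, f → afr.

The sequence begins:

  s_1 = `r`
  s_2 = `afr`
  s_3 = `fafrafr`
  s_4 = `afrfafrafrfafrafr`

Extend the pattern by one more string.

Rewriting the 17 symbols of afrfafrafrfafrafr one by one yields f afr afr afr f afr afr f afr afr afr f afr afr f afr afr; concatenated:

fafrafrafrfafrafrfafrafrafrfafrafrfafrafr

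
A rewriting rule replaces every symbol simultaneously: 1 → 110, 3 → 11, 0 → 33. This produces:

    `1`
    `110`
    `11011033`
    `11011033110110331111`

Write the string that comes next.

Rewriting the 20 symbols of 11011033110110331111 one by one yields 110 110 33 110 110 33 11 11 110 110 33 110 110 33 11 11 110 110 110 110; concatenated:

1101103311011033111111011033110110331111110110110110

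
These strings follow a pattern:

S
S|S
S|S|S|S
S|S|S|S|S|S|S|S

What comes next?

Every step duplicates the string with '|' between the halves.
Doubling S|S|S|S|S|S|S|S with '|' between the halves:

S|S|S|S|S|S|S|S|S|S|S|S|S|S|S|S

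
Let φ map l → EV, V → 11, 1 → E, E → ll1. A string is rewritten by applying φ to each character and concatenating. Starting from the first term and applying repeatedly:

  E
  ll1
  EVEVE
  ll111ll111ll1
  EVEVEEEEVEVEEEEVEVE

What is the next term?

ll111ll111ll1ll1ll1ll111ll111ll1ll1ll1ll111ll111ll1

φ(EVEVEEEEVEVEEEEVEVE) expands symbol-by-symbol to ll1 11 ll1 11 ll1 ll1 ll1 ll1 11 ll1 11 ll1 ll1 ll1 ll1 11 ll1 11 ll1; joining the 19 pieces gives the next term.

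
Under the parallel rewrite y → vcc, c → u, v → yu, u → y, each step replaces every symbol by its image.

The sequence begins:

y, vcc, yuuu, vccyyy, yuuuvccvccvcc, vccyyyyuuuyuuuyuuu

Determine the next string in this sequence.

yuuuvccvccvccvccyyyvccyyyvccyyy

φ(vccyyyyuuuyuuuyuuu) expands symbol-by-symbol to yu u u vcc vcc vcc vcc y y y vcc y y y vcc y y y; joining the 18 pieces gives the next term.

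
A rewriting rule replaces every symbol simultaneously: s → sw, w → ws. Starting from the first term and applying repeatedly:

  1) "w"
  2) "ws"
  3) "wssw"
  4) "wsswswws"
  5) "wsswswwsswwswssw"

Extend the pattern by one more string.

φ(wsswswwsswwswssw) expands symbol-by-symbol to ws sw sw ws sw ws ws sw sw ws ws sw ws sw sw ws; joining the 16 pieces gives the next term.

wsswswwsswwswsswswwswsswwsswswws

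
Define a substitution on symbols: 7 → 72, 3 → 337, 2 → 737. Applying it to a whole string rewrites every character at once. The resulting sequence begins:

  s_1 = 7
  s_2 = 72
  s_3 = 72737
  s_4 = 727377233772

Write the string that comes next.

Rewriting each symbol of 727377233772: 7→72, 2→737, 7→72, 3→337, 7→72, 7→72, 2→737, 3→337, 3→337, 7→72, 7→72, 2→737, which concatenates to 72 737 72 337 72 72 737 337 337 72 72 737.

727377233772727373373377272737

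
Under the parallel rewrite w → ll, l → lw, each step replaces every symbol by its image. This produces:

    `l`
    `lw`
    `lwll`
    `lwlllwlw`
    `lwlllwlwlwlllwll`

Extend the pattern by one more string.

lwlllwlwlwlllwlllwlllwlwlwlllwlw

φ(lwlllwlwlwlllwll) expands symbol-by-symbol to lw ll lw lw lw ll lw ll lw ll lw lw lw ll lw lw; joining the 16 pieces gives the next term.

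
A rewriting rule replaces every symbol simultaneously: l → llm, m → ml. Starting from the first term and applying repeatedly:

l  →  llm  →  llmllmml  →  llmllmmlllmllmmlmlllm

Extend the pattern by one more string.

φ(llmllmmlllmllmmlmlllm) expands symbol-by-symbol to llm llm ml llm llm ml ml llm llm llm ml llm llm ml ml llm ml llm llm llm ml; joining the 21 pieces gives the next term.

llmllmmlllmllmmlmlllmllmllmmlllmllmmlmlllmmlllmllmllmml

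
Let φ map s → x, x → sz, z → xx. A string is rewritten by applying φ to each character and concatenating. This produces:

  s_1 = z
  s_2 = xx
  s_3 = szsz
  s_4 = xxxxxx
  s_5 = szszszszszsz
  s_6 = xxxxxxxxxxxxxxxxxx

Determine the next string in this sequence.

Replace each of the 18 characters of xxxxxxxxxxxxxxxxxx in place — sz sz sz sz sz sz sz sz sz sz sz sz sz sz sz sz sz sz — and concatenate.

szszszszszszszszszszszszszszszszszsz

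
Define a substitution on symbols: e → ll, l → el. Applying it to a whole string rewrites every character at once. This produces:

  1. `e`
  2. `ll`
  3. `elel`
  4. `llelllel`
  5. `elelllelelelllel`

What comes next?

llelllelelelllelllelllelelelllel

Applying the rule to each of the 16 symbols of elelllelelelllel gives the pieces ll el ll el el el ll el ll el ll el el el ll el, which concatenate to the answer.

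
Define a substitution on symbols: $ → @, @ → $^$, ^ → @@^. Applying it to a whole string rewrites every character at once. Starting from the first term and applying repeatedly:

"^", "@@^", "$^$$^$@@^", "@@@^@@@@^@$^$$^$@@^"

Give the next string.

Replace each of the 19 characters of @@@^@@@@^@$^$$^$@@^ in place — $^$ $^$ $^$ @@^ $^$ $^$ $^$ $^$ @@^ $^$ @ @@^ @ @ @@^ @ $^$ $^$ @@^ — and concatenate.

$^$$^$$^$@@^$^$$^$$^$$^$@@^$^$@@@^@@@@^@$^$$^$@@^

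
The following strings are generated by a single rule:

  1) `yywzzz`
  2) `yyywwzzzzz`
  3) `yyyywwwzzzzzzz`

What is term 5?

The n-th term is n+1 y's then n w's then 2n+1 z's (n = 1, 2, …).
For term 5, n = 5, so the run lengths are 6, 5, 11.

yyyyyywwwwwzzzzzzzzzzz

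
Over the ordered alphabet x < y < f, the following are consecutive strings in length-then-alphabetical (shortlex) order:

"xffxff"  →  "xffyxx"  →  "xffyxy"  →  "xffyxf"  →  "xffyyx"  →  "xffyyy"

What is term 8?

xffyfx

Continuing the enumeration 2 steps past xffyyy: xffyyy → xffyyf → (answer).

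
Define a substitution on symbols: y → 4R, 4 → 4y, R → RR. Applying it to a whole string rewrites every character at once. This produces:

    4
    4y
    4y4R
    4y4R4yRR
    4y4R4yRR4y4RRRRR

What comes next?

Rewriting the 16 symbols of 4y4R4yRR4y4RRRRR one by one yields 4y 4R 4y RR 4y 4R RR RR 4y 4R 4y RR RR RR RR RR; concatenated:

4y4R4yRR4y4RRRRR4y4R4yRRRRRRRRRR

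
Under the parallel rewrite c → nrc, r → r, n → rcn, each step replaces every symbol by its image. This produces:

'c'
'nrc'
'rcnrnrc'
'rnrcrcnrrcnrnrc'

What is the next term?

rrcnrnrcrnrcrcnrrnrcrcnrrcnrnrc

Replace each of the 15 characters of rnrcrcnrrcnrnrc in place — r rcn r nrc r nrc rcn r r nrc rcn r rcn r nrc — and concatenate.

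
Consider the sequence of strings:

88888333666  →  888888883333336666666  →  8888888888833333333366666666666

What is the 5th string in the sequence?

Reading off run lengths: 8 runs 5, 8, 11; 3 runs 3, 6, 9; 6 runs 3, 7, 11 — each is linear in n (n = 1, 2, …).
For term 5, n = 5, so the run lengths are 17, 15, 19.

888888888888888883333333333333336666666666666666666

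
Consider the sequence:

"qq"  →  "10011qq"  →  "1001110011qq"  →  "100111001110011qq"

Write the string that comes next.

Each term is the previous one with 10011 prepended.
Applying this once more to 100111001110011qq:

10011100111001110011qq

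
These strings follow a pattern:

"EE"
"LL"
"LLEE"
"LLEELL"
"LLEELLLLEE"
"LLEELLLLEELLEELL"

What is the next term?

Each term (from the third on) is the previous term followed by the one before it: term 3 = LL·EE = LLEE.
So term 7 is LLEELLLLEELLEELL·LLEELLLLEE.

LLEELLLLEELLEELLLLEELLLLEE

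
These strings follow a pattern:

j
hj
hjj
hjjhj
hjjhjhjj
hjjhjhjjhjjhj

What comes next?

From term 3 onward, concatenate the last term with the second-to-last: hj·j = hjj, hjj·hj = hjjhj, …
So term 7 is hjjhjhjjhjjhj·hjjhjhjj.

hjjhjhjjhjjhjhjjhjhjj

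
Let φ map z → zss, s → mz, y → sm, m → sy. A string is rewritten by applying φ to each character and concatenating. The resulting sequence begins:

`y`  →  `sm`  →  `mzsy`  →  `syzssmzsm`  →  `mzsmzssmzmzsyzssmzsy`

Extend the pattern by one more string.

Replace each of the 20 characters of mzsmzssmzmzsyzssmzsy in place — sy zss mz sy zss mz mz sy zss sy zss mz sm zss mz mz sy zss mz sm — and concatenate.

syzssmzsyzssmzmzsyzsssyzssmzsmzssmzmzsyzssmzsm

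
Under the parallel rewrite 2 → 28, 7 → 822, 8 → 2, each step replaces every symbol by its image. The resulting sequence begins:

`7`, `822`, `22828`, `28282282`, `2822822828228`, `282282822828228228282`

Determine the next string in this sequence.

Rewriting the 21 symbols of 282282822828228228282 one by one yields 28 2 28 28 2 28 2 28 28 2 28 2 28 28 2 28 28 2 28 2 28; concatenated:

2822828228228282282282822828228228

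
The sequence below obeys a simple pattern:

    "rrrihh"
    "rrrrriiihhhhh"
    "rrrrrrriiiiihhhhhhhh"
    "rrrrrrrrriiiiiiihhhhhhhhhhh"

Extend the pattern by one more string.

rrrrrrrrrrriiiiiiiiihhhhhhhhhhhhhh

Reading off run lengths: r runs 3, 5, 7, 9; i runs 1, 3, 5, 7; h runs 2, 5, 8, 11 — each is linear in n (n = 1, 2, …).
For the next term, n = 5, so the run lengths are 11, 9, 14.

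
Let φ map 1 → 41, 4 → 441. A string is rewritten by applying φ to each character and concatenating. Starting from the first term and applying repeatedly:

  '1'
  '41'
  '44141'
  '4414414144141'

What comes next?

4414414144144141441414414414144141

Applying the rule to each of the 13 symbols of 4414414144141 gives the pieces 441 441 41 441 441 41 441 41 441 441 41 441 41, which concatenate to the answer.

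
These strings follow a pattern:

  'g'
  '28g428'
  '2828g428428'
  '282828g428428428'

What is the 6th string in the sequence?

Each term wraps the previous one in 28 on the left and 428 on the right.
From 282828g428428428, 2 further steps: 282828g428428428 → 28282828g428428428428 → (answer).

2828282828g428428428428428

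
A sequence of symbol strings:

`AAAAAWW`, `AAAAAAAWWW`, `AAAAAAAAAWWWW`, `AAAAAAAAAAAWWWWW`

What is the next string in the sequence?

AAAAAAAAAAAAAWWWWWW

The n-th term is 2n+1 A's then n W's, where the shown terms are n = 2, 3, 4, 5.
For the next term, n = 6, so the run lengths are 13, 6.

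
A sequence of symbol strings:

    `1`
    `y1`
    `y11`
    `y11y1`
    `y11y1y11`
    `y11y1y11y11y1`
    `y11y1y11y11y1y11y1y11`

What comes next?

y11y1y11y11y1y11y1y11y11y1y11y11y1

From term 3 onward, concatenate the last term with the second-to-last: y1·1 = y11, y11·y1 = y11y1, …
The next term joins y11y1y11y11y1y11y1y11 and y11y1y11y11y1.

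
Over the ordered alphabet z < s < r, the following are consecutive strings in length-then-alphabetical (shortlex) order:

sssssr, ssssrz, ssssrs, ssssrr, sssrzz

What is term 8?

sssrsz

Stepping forward 3 times from sssrzz: sssrzz → sssrzs → sssrzr, then the target.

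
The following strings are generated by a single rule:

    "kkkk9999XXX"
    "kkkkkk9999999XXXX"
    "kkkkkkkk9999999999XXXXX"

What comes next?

kkkkkkkkkk9999999999999XXXXXX

Each string has the form k^{2n+2} 9^{3n+1} X^{n+2} (n = 1, 2, …).
At n = 4 the blocks have lengths 10, 13, 6.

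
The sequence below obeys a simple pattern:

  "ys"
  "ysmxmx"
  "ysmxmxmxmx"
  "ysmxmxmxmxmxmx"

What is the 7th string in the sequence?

ysmxmxmxmxmxmxmxmxmxmxmxmx

The strings grow by a fixed suffix mxmx each time.
From ysmxmxmxmxmxmx, 3 further steps: ysmxmxmxmxmxmx → ysmxmxmxmxmxmxmxmx → ysmxmxmxmxmxmxmxmxmxmx → (answer).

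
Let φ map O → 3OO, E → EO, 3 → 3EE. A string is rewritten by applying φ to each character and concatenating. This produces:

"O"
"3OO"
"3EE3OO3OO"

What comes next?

Apply φ to 3EE3OO3OO symbol by symbol: 3→3EE, E→EO, E→EO, 3→3EE, O→3OO, O→3OO, 3→3EE, O→3OO, O→3OO; joined: 3EE EO EO 3EE 3OO 3OO 3EE 3OO 3OO.

3EEEOEO3EE3OO3OO3EE3OO3OO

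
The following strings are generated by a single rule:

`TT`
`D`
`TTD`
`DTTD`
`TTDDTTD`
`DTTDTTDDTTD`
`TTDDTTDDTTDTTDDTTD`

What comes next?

DTTDTTDDTTDTTDDTTDDTTDTTDDTTD

From term 3 onward, concatenate the second-to-last term with the last: TT·D = TTD, D·TTD = DTTD, …
So term 8 is DTTDTTDDTTD·TTDDTTDDTTDTTDDTTD.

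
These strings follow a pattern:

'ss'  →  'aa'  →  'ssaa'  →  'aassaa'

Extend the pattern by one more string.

Each term (from the third on) is the two preceding terms concatenated in order: term 3 = ss·aa = ssaa.
So term 5 is ssaa·aassaa.

ssaaaassaa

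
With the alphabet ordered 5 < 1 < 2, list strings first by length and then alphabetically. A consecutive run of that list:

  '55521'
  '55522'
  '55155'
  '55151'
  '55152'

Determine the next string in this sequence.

55115

Find the rightmost character of 55152 below 2, bump it to the next letter, and reset everything to its right to 5.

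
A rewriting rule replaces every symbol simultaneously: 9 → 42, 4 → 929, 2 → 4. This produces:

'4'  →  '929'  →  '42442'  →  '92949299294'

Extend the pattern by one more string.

424429294244242442929

Apply φ to 92949299294 symbol by symbol: 9→42, 2→4, 9→42, 4→929, 9→42, 2→4, 9→42, 9→42, 2→4, 9→42, 4→929; joined: 42 4 42 929 42 4 42 42 4 42 929.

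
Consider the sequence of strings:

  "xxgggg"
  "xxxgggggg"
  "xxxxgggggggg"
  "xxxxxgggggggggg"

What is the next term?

xxxxxxgggggggggggg

Each string has the form x^{n} g^{2n}, where the shown terms are n = 2, 3, 4, 5.
Setting n = 6 gives 6, 12 characters in each block.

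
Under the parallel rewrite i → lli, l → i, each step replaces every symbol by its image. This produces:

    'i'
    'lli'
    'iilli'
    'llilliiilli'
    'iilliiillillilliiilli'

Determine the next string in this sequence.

Rewriting the 21 symbols of iilliiillillilliiilli one by one yields lli lli i i lli lli lli i i lli i i lli i i lli lli lli i i lli; concatenated:

llilliiillillilliiilliiilliiillillilliiilli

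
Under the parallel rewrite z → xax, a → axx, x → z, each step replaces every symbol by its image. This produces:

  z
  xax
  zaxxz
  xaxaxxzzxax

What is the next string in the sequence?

Apply φ to xaxaxxzzxax symbol by symbol: x→z, a→axx, x→z, a→axx, x→z, x→z, z→xax, z→xax, x→z, a→axx, x→z; joined: z axx z axx z z xax xax z axx z.

zaxxzaxxzzxaxxaxzaxxz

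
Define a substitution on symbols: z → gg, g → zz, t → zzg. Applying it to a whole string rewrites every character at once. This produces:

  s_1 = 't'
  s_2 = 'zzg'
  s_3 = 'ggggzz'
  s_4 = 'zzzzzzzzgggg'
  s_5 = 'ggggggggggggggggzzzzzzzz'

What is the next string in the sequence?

zzzzzzzzzzzzzzzzzzzzzzzzzzzzzzzzgggggggggggggggg

Replace each of the 24 characters of ggggggggggggggggzzzzzzzz in place — zz zz zz zz zz zz zz zz zz zz zz zz zz zz zz zz gg gg gg gg gg gg gg gg — and concatenate.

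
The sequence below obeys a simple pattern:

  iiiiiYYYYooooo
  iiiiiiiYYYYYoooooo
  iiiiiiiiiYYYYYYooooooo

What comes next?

iiiiiiiiiiiYYYYYYYoooooooo

Reading off run lengths: i runs 5, 7, 9; Y runs 4, 5, 6; o runs 5, 6, 7 — each is linear in n, where the shown terms are n = 3, 4, 5.
Setting n = 6 gives 11, 7, 8 characters in each block.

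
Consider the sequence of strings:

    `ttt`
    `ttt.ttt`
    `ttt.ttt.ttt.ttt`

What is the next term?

s(k+1) = s(k)·.·s(k) — each term doubles the last with '.' between the halves.
Doubling ttt.ttt.ttt.ttt with '.' between the halves:

ttt.ttt.ttt.ttt.ttt.ttt.ttt.ttt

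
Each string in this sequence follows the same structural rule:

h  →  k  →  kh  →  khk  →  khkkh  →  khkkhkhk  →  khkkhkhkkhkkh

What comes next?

Each term (from the third on) is the previous term followed by the one before it: term 3 = k·h = kh.
So term 8 is khkkhkhkkhkkh·khkkhkhk.

khkkhkhkkhkkhkhkkhkhk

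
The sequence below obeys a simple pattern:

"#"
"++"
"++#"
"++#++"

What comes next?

++#++++#

This is a Fibonacci-style word recurrence s(k) = s(k−1)·s(k−2): e.g. ++·# = ++#.
The next term joins ++#++ and ++#.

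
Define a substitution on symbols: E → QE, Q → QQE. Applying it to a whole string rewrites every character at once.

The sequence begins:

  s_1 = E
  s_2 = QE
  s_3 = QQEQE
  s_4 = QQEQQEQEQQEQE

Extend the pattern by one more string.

QQEQQEQEQQEQQEQEQQEQEQQEQQEQEQQEQE

φ(QQEQQEQEQQEQE) expands symbol-by-symbol to QQE QQE QE QQE QQE QE QQE QE QQE QQE QE QQE QE; joining the 13 pieces gives the next term.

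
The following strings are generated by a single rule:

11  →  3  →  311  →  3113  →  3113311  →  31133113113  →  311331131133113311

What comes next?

31133113113311331131133113113

Each term (from the third on) is the previous term followed by the one before it: term 3 = 3·11 = 311.
So term 8 is 311331131133113311·31133113113.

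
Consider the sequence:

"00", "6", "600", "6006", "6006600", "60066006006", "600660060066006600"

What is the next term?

Each term (from the third on) is the previous term followed by the one before it: term 3 = 6·00 = 600.
So term 8 is 600660060066006600·60066006006.

60066006006600660060066006006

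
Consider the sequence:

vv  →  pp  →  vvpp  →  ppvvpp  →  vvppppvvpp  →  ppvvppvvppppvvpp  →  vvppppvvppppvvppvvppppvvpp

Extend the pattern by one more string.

Each term (from the third on) is the two preceding terms concatenated in order: term 3 = vv·pp = vvpp.
The next term joins ppvvppvvppppvvpp and vvppppvvppppvvppvvppppvvpp.

ppvvppvvppppvvppvvppppvvppppvvppvvppppvvpp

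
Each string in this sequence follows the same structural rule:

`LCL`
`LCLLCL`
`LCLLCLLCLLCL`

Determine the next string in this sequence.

LCLLCLLCLLCLLCLLCLLCLLCL

Every step duplicates the string.
So the next term is two copies of LCLLCLLCLLCL.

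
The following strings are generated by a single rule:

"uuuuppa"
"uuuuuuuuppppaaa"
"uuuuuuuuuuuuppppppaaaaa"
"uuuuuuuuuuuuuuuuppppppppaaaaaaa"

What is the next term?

Term n consists of 4n u's, followed by 2n p's, followed by 2n-1 a's (n = 1, 2, …).
Setting n = 5 gives 20, 10, 9 characters in each block.

uuuuuuuuuuuuuuuuuuuuppppppppppaaaaaaaaa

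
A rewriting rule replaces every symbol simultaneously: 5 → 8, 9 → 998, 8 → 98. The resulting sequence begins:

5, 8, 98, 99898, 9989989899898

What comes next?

9989989899899898998989989989899898

Replace each of the 13 characters of 9989989899898 in place — 998 998 98 998 998 98 998 98 998 998 98 998 98 — and concatenate.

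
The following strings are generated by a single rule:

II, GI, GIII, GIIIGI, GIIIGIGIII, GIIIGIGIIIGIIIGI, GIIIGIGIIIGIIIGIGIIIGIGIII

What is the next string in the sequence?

This is a Fibonacci-style word recurrence s(k) = s(k−1)·s(k−2): e.g. GI·II = GIII.
The next term joins GIIIGIGIIIGIIIGIGIIIGIGIII and GIIIGIGIIIGIIIGI.

GIIIGIGIIIGIIIGIGIIIGIGIIIGIIIGIGIIIGIIIGI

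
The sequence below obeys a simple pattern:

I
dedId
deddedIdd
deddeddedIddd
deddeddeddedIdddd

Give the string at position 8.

s(k+1) = ded·s(k)·d, so each term gains ded as a prefix and d as a suffix.
From deddeddeddedIdddd, 3 further steps: deddeddeddedIdddd → deddeddeddeddedIddddd → deddeddeddeddeddedIdddddd → (answer).

deddeddeddeddeddeddedIddddddd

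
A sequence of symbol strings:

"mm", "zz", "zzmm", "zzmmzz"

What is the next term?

This is a Fibonacci-style word recurrence s(k) = s(k−1)·s(k−2): e.g. zz·mm = zzmm.
So term 5 is zzmmzz·zzmm.

zzmmzzzzmm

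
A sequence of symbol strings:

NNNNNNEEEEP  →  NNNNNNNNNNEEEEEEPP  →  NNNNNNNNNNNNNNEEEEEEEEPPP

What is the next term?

NNNNNNNNNNNNNNNNNNEEEEEEEEEEPPPP

Term n consists of 4n-2 N's, followed by 2n E's, followed by n-1 P's, where the shown terms are n = 2, 3, 4.
Setting n = 5 gives 18, 10, 4 characters in each block.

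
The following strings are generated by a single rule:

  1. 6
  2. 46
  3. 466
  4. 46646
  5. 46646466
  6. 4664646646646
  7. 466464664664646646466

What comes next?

4664646646646466464664664646646646

Each term (from the third on) is the previous term followed by the one before it: term 3 = 46·6 = 466.
So term 8 is 466464664664646646466·4664646646646.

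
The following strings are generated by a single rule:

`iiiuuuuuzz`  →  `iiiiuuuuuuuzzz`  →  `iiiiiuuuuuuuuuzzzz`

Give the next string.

Each string has the form i^{n+1} u^{2n+1} z^{n}, where the shown terms are n = 2, 3, 4.
At n = 5 the blocks have lengths 6, 11, 5.

iiiiiiuuuuuuuuuuuzzzzz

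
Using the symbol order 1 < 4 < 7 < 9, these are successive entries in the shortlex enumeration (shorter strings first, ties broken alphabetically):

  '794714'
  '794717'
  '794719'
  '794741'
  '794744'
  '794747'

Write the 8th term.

794771

Advancing 2 positions from 794747 through 794747 → 794749 reaches term 8.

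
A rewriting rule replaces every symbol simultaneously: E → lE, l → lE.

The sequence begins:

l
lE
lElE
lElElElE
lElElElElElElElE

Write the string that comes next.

Applying the rule to each of the 16 symbols of lElElElElElElElE gives the pieces lE lE lE lE lE lE lE lE lE lE lE lE lE lE lE lE, which concatenate to the answer.

lElElElElElElElElElElElElElElElE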